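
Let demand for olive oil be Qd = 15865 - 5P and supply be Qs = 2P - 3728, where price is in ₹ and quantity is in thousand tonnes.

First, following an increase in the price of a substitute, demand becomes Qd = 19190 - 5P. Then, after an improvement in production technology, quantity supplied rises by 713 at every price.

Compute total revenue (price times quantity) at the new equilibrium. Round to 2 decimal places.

Before the shock: 15865 - 5P = 2P - 3728 ⇒ 19593 = 7P ⇒ P = 2799, Q = 1870.
The new curves are Qd = 19190 - 5P (demand) and Qs = 2P - 3015 (supply).
Equate the new curves: 19190 - 5P = 2P - 3015, giving 22205 = 7P, P = 22205/7 ≈ 3172.1429, Q = 23305/7 ≈ 3329.2857.
New expenditure = 3172.1429 × 3329.2857 = 10560969.90.

10560969.90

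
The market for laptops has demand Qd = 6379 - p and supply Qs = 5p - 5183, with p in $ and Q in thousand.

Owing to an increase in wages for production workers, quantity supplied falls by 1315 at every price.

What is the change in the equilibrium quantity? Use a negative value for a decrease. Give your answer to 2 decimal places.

Solve the original market: 6379 - p = 5p - 5183, hence p = 1927 and Q = 4452.
After the shift, demand is Qd = 6379 - p and supply is Qs = 5p - 6498.
New equilibrium: 6379 - p = 5p - 6498 ⇒ 12877 = 6p ⇒ p = 12877/6 ≈ 2146.1667, Q = 25397/6 ≈ 4232.8333.
ΔQ = 4232.8333 − 4452 = -219.17.

-219.17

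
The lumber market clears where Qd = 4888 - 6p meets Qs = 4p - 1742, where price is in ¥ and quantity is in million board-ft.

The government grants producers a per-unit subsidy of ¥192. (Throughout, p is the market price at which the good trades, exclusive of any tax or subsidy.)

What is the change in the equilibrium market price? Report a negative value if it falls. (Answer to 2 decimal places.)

Before the shock: 4888 - 6p = 4p - 1742 ⇒ 6630 = 10p ⇒ p = 663, Q = 910.
Since sellers receive the price plus the subsidy, the effective supply curve becomes Qs = 4p - 974.
Setting them equal: 4888 - 6p = 4p - 974 → 5862 = 10p, so p = 586.2 and Q = 1370.8.
Δp = 586.2 − 663 = -76.80.

-76.80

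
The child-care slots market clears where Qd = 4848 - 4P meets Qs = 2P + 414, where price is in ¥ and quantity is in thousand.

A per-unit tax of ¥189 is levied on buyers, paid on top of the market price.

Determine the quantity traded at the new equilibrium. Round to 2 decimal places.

Initially, 4848 - 4P = 2P + 414, so 4434 = 6P and P = 739, Q = 1892.
Since buyers pay the price plus the tax, the effective demand curve becomes Qd = 4092 - 4P.
Clearing the new market: 4092 - 4P = 2P + 414, so P = 613 and Q = 1640.

1640.00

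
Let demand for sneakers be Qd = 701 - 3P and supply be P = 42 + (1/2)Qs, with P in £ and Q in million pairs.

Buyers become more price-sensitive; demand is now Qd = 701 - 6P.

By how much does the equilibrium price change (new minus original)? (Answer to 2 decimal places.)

-58.88

Original equilibrium: 701 - 3P = 2P - 84 gives 785 = 5P, so P = 157 and Q = 230.
The shock moves the curves to Qd = 701 - 6P and Qs = 2P - 84.
Equate the new curves: 701 - 6P = 2P - 84, giving 785 = 8P, P = 98.125, Q = 112.25.
ΔP = 98.125 − 157 = -58.88.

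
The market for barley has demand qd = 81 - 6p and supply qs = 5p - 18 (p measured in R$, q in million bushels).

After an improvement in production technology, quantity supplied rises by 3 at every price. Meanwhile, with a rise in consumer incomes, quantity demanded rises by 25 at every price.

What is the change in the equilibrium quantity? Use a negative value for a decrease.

+13

Solve the original market: 81 - 6p = 5p - 18, hence p = 9 and q = 27.
After the shift, demand is qd = 106 - 6p and supply is qs = 5p - 15.
Clearing the new market: 106 - 6p = 5p - 15, so p = 11 and q = 40.
Δq = 40 − 27 = +13.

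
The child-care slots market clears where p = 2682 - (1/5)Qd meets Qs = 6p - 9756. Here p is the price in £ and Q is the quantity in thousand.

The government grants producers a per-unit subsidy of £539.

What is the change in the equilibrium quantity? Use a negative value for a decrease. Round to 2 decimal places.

+1470.00

Initially, 13410 - 5p = 6p - 9756, so 23166 = 11p and p = 2106, Q = 2880.
Since sellers receive the price plus the subsidy, the effective supply curve becomes Qs = 6p - 6522.
Equate the new curves: 13410 - 5p = 6p - 6522, giving 19932 = 11p, p = 1812, Q = 4350.
ΔQ = 4350 − 2880 = +1470.00.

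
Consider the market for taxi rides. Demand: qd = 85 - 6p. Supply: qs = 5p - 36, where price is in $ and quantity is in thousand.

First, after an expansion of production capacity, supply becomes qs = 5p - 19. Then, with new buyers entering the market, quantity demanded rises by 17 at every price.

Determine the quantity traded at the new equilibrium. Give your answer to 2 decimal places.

36.00

Original equilibrium: 85 - 6p = 5p - 36 gives 121 = 11p, so p = 11 and q = 19.
After the shift, demand is qd = 102 - 6p and supply is qs = 5p - 19.
Equate the new curves: 102 - 6p = 5p - 19, giving 121 = 11p, p = 11, q = 36.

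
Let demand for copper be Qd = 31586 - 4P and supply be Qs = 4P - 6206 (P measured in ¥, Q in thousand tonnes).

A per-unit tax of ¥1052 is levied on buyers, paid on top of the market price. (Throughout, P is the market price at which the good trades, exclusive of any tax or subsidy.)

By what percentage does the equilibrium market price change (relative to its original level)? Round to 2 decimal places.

-11.13

Before the shock: 31586 - 4P = 4P - 6206 ⇒ 37792 = 8P ⇒ P = 4724, Q = 12690.
Since buyers pay the price plus the tax, the effective demand curve becomes Qd = 27378 - 4P.
Setting them equal: 27378 - 4P = 4P - 6206 → 33584 = 8P, so P = 4198 and Q = 10586.
%ΔP = (4198 − 4724) / 4724 × 100 = -11.13%.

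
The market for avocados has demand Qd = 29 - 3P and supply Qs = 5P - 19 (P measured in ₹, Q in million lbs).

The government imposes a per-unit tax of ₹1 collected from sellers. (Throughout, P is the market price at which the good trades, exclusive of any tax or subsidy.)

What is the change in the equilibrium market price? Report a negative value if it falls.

+0.625

Original equilibrium: 29 - 3P = 5P - 19 gives 48 = 8P, so P = 6 and Q = 11.
Since sellers keep the price net of the tax, the effective supply curve becomes Qs = 5P - 24.
Equate the new curves: 29 - 3P = 5P - 24, giving 53 = 8P, P = 6.625, Q = 9.125.
ΔP = 6.625 − 6 = +0.625.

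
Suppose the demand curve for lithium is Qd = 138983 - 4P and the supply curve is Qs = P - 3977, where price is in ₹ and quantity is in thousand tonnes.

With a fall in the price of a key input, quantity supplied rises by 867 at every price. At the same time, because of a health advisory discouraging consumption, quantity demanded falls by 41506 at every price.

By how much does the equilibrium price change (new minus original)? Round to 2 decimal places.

-8474.60

Before the shock: 138983 - 4P = P - 3977 ⇒ 142960 = 5P ⇒ P = 28592, Q = 24615.
The shock moves the curves to Qd = 97477 - 4P and Qs = P - 3110.
Equate the new curves: 97477 - 4P = P - 3110, giving 100587 = 5P, P = 20117.4, Q = 17007.4.
ΔP = 20117.4 − 28592 = -8474.60.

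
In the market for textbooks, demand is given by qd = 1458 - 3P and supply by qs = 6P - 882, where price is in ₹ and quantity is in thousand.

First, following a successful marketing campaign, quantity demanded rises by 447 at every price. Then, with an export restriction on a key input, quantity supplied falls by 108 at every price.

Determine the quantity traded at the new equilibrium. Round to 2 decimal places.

Before the shock: 1458 - 3P = 6P - 882 ⇒ 2340 = 9P ⇒ P = 260, q = 678.
With the change applied: demand qd = 1905 - 3P, supply qs = 6P - 990.
Clearing the new market: 1905 - 3P = 6P - 990, so P = 965/3 ≈ 321.6667 and q = 940.

940.00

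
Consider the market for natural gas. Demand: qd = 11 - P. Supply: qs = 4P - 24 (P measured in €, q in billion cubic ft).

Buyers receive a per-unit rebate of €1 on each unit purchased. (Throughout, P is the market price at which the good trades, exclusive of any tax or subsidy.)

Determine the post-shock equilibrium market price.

Before the shock: 11 - P = 4P - 24 ⇒ 35 = 5P ⇒ P = 7, q = 4.
Since buyers' out-of-pocket price is the market price minus the rebate, the effective demand curve becomes qd = 12 - P.
Equate the new curves: 12 - P = 4P - 24, giving 36 = 5P, P = 7.2, q = 4.8.

7.2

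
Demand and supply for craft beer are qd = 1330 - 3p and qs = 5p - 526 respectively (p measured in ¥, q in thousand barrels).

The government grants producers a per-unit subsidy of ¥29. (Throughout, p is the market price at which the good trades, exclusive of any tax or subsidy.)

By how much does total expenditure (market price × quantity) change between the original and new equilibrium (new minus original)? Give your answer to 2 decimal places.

+138.20

Solve the original market: 1330 - 3p = 5p - 526, hence p = 232 and q = 634.
Since sellers receive the price plus the subsidy, the effective supply curve becomes qs = 5p - 381.
Equate the new curves: 1330 - 3p = 5p - 381, giving 1711 = 8p, p = 213.875, q = 688.375.
Expenditure moves from 232×634 = 147088 to 213.875×688.375 = 147226.203125; change = +138.20.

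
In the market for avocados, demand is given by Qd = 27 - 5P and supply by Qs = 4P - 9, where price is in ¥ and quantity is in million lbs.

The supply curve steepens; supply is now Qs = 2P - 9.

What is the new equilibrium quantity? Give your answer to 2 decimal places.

Original equilibrium: 27 - 5P = 4P - 9 gives 36 = 9P, so P = 4 and Q = 7.
With the change applied: demand Qd = 27 - 5P, supply Qs = 2P - 9.
Setting them equal: 27 - 5P = 2P - 9 → 36 = 7P, so P = 36/7 ≈ 5.1429 and Q = 9/7 ≈ 1.2857.

1.29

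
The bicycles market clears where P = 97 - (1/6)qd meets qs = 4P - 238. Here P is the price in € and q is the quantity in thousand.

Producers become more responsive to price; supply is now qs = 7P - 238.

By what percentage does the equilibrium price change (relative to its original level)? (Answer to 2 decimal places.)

-23.08

Original equilibrium: 582 - 6P = 4P - 238 gives 820 = 10P, so P = 82 and q = 90.
The new curves are qd = 582 - 6P (demand) and qs = 7P - 238 (supply).
Equate the new curves: 582 - 6P = 7P - 238, giving 820 = 13P, P = 820/13 ≈ 63.0769, q = 2646/13 ≈ 203.5385.
%ΔP = (63.0769 − 82) / 82 × 100 = -23.08%.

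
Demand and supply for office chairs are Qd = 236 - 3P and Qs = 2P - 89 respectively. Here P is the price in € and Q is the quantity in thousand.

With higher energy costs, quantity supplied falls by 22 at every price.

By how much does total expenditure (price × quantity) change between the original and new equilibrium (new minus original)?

Initially, 236 - 3P = 2P - 89, so 325 = 5P and P = 65, Q = 41.
After the shift, demand is Qd = 236 - 3P and supply is Qs = 2P - 111.
Clearing the new market: 236 - 3P = 2P - 111, so P = 69.4 and Q = 27.8.
Expenditure moves from 65×41 = 2665 to 69.4×27.8 = 1929.32; change = -735.68.

-735.68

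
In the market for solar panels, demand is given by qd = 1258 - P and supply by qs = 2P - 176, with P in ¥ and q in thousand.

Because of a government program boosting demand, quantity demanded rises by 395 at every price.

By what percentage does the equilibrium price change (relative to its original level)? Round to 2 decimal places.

+27.55

Solve the original market: 1258 - P = 2P - 176, hence P = 478 and q = 780.
With the change applied: demand qd = 1653 - P, supply qs = 2P - 176.
Clearing the new market: 1653 - P = 2P - 176, so P = 1829/3 ≈ 609.6667 and q = 3130/3 ≈ 1043.3333.
%ΔP = (609.6667 − 478) / 478 × 100 = +27.55%.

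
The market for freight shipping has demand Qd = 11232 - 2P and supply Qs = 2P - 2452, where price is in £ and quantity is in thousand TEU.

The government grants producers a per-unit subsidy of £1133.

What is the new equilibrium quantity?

5523

Original equilibrium: 11232 - 2P = 2P - 2452 gives 13684 = 4P, so P = 3421 and Q = 4390.
Since sellers receive the price plus the subsidy, the effective supply curve becomes Qs = 2P - 186.
New equilibrium: 11232 - 2P = 2P - 186 ⇒ 11418 = 4P ⇒ P = 2854.5, Q = 5523.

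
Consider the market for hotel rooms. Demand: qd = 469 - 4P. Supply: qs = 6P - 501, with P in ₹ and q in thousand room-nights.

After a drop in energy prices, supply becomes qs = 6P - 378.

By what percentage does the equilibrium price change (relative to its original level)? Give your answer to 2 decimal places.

-12.68

Initially, 469 - 4P = 6P - 501, so 970 = 10P and P = 97, q = 81.
The shock moves the curves to qd = 469 - 4P and qs = 6P - 378.
Setting them equal: 469 - 4P = 6P - 378 → 847 = 10P, so P = 84.7 and q = 130.2.
%ΔP = (84.7 − 97) / 97 × 100 = -12.68%.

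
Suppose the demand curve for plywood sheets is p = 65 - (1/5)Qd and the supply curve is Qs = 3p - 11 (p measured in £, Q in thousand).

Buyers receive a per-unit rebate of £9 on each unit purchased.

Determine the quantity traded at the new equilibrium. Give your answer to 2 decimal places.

Before the shock: 325 - 5p = 3p - 11 ⇒ 336 = 8p ⇒ p = 42, Q = 115.
Since buyers' out-of-pocket price is the market price minus the rebate, the effective demand curve becomes Qd = 370 - 5p.
Equate the new curves: 370 - 5p = 3p - 11, giving 381 = 8p, p = 47.625, Q = 131.875.

131.88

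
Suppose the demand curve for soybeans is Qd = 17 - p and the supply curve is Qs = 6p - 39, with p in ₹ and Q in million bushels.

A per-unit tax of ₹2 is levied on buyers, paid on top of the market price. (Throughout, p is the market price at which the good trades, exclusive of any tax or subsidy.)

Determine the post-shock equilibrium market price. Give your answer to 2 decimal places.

7.71

Initially, 17 - p = 6p - 39, so 56 = 7p and p = 8, Q = 9.
Since buyers pay the price plus the tax, the effective demand curve becomes Qd = 15 - p.
Setting them equal: 15 - p = 6p - 39 → 54 = 7p, so p = 54/7 ≈ 7.7143 and Q = 51/7 ≈ 7.2857.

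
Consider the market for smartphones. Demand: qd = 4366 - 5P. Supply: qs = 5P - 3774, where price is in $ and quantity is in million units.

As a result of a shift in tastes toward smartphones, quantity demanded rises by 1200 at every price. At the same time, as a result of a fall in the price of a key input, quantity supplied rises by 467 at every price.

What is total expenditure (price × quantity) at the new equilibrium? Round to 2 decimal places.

Initially, 4366 - 5P = 5P - 3774, so 8140 = 10P and P = 814, q = 296.
With the change applied: demand qd = 5566 - 5P, supply qs = 5P - 3307.
Clearing the new market: 5566 - 5P = 5P - 3307, so P = 887.3 and q = 1129.5.
New expenditure = 887.3 × 1129.5 = 1002205.35.

1002205.35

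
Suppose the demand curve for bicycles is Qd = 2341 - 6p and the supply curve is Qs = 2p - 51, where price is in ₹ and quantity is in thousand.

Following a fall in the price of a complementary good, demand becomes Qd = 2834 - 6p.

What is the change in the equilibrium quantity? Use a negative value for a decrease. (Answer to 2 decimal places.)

+123.25

Before the shock: 2341 - 6p = 2p - 51 ⇒ 2392 = 8p ⇒ p = 299, Q = 547.
The new curves are Qd = 2834 - 6p (demand) and Qs = 2p - 51 (supply).
Setting them equal: 2834 - 6p = 2p - 51 → 2885 = 8p, so p = 360.625 and Q = 670.25.
ΔQ = 670.25 − 547 = +123.25.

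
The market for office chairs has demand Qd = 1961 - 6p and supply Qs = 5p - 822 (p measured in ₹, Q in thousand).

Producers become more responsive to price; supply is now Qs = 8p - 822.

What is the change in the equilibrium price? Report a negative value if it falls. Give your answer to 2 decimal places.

Original equilibrium: 1961 - 6p = 5p - 822 gives 2783 = 11p, so p = 253 and Q = 443.
After the shift, demand is Qd = 1961 - 6p and supply is Qs = 8p - 822.
Equate the new curves: 1961 - 6p = 8p - 822, giving 2783 = 14p, p = 2783/14 ≈ 198.7857, Q = 5378/7 ≈ 768.2857.
Δp = 198.7857 − 253 = -54.21.

-54.21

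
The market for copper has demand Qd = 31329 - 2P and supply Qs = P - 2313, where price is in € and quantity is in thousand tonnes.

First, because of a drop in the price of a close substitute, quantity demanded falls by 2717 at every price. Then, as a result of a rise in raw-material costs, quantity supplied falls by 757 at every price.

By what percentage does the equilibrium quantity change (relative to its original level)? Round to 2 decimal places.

Solve the original market: 31329 - 2P = P - 2313, hence P = 11214 and Q = 8901.
The new curves are Qd = 28612 - 2P (demand) and Qs = P - 3070 (supply).
New equilibrium: 28612 - 2P = P - 3070 ⇒ 31682 = 3P ⇒ P = 31682/3 ≈ 10560.6667, Q = 22472/3 ≈ 7490.6667.
%ΔQ = (7490.6667 − 8901) / 8901 × 100 = -15.84%.

-15.84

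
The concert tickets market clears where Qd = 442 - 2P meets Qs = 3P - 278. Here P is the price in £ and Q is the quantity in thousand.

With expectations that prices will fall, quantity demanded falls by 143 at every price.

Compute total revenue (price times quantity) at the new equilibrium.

7870.28

Initially, 442 - 2P = 3P - 278, so 720 = 5P and P = 144, Q = 154.
The new curves are Qd = 299 - 2P (demand) and Qs = 3P - 278 (supply).
New equilibrium: 299 - 2P = 3P - 278 ⇒ 577 = 5P ⇒ P = 115.4, Q = 68.2.
New expenditure = 115.4 × 68.2 = 7870.28.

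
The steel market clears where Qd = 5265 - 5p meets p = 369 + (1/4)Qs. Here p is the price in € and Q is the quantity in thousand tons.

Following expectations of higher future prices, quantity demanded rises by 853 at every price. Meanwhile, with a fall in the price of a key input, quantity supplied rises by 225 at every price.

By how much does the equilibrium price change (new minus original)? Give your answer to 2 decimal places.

Original equilibrium: 5265 - 5p = 4p - 1476 gives 6741 = 9p, so p = 749 and Q = 1520.
The shock moves the curves to Qd = 6118 - 5p and Qs = 4p - 1251.
New equilibrium: 6118 - 5p = 4p - 1251 ⇒ 7369 = 9p ⇒ p = 7369/9 ≈ 818.7778, Q = 18217/9 ≈ 2024.1111.
Δp = 818.7778 − 749 = +69.78.

+69.78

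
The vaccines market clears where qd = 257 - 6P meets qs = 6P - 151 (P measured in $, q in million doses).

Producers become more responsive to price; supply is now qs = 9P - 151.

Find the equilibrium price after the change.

Solve the original market: 257 - 6P = 6P - 151, hence P = 34 and q = 53.
After the shift, demand is qd = 257 - 6P and supply is qs = 9P - 151.
Clearing the new market: 257 - 6P = 9P - 151, so P = 27.2 and q = 93.8.

27.2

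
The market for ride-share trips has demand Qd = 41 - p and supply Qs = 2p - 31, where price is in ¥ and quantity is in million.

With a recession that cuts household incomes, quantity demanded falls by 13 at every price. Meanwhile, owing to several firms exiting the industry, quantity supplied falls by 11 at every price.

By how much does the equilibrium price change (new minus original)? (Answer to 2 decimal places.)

Original equilibrium: 41 - p = 2p - 31 gives 72 = 3p, so p = 24 and Q = 17.
With the change applied: demand Qd = 28 - p, supply Qs = 2p - 42.
Equate the new curves: 28 - p = 2p - 42, giving 70 = 3p, p = 70/3 ≈ 23.3333, Q = 14/3 ≈ 4.6667.
Δp = 23.3333 − 24 = -0.67.

-0.67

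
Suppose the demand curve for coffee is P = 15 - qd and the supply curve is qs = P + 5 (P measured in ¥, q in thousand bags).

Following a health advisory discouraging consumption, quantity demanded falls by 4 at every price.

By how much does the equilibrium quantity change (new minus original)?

-2

Original equilibrium: 15 - P = P + 5 gives 10 = 2P, so P = 5 and q = 10.
The new curves are qd = 11 - P (demand) and qs = P + 5 (supply).
Clearing the new market: 11 - P = P + 5, so P = 3 and q = 8.
Δq = 8 − 10 = -2.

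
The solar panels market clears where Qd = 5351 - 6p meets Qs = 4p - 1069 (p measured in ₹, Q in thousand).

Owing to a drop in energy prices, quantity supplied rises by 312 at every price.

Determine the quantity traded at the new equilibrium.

Original equilibrium: 5351 - 6p = 4p - 1069 gives 6420 = 10p, so p = 642 and Q = 1499.
After the shift, demand is Qd = 5351 - 6p and supply is Qs = 4p - 757.
Clearing the new market: 5351 - 6p = 4p - 757, so p = 610.8 and Q = 1686.2.

1686.2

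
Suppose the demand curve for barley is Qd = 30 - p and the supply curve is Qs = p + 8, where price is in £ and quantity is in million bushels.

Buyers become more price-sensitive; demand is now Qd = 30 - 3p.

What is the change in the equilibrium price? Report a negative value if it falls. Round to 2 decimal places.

Original equilibrium: 30 - p = p + 8 gives 22 = 2p, so p = 11 and Q = 19.
The shock moves the curves to Qd = 30 - 3p and Qs = p + 8.
Setting them equal: 30 - 3p = p + 8 → 22 = 4p, so p = 5.5 and Q = 13.5.
Δp = 5.5 − 11 = -5.50.

-5.50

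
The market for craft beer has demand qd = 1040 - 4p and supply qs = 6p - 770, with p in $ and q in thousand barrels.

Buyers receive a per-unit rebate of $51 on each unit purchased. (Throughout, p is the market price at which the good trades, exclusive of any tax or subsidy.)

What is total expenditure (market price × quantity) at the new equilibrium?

Original equilibrium: 1040 - 4p = 6p - 770 gives 1810 = 10p, so p = 181 and q = 316.
Since buyers' out-of-pocket price is the market price minus the rebate, the effective demand curve becomes qd = 1244 - 4p.
New equilibrium: 1244 - 4p = 6p - 770 ⇒ 2014 = 10p ⇒ p = 201.4, q = 438.4.
New expenditure = 201.4 × 438.4 = 88293.76.

88293.76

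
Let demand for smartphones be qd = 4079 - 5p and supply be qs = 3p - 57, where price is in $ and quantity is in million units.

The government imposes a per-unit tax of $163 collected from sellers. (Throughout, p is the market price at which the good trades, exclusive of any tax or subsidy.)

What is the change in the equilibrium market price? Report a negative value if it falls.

+61.125

Before the shock: 4079 - 5p = 3p - 57 ⇒ 4136 = 8p ⇒ p = 517, q = 1494.
Since sellers keep the price net of the tax, the effective supply curve becomes qs = 3p - 546.
New equilibrium: 4079 - 5p = 3p - 546 ⇒ 4625 = 8p ⇒ p = 578.125, q = 1188.375.
Δp = 578.125 − 517 = +61.125.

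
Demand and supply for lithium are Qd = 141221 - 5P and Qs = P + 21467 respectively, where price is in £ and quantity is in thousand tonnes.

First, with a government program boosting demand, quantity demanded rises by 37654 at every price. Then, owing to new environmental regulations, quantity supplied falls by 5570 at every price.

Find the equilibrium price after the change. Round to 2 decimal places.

Solve the original market: 141221 - 5P = P + 21467, hence P = 19959 and Q = 41426.
With the change applied: demand Qd = 178875 - 5P, supply Qs = P + 15897.
Clearing the new market: 178875 - 5P = P + 15897, so P = 27163 and Q = 43060.

27163.00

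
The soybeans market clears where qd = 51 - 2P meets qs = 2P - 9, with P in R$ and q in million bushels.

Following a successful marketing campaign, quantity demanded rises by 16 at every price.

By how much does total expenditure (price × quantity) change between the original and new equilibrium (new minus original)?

Before the shock: 51 - 2P = 2P - 9 ⇒ 60 = 4P ⇒ P = 15, q = 21.
With the change applied: demand qd = 67 - 2P, supply qs = 2P - 9.
Setting them equal: 67 - 2P = 2P - 9 → 76 = 4P, so P = 19 and q = 29.
Expenditure moves from 15×21 = 315 to 19×29 = 551; change = +236.

+236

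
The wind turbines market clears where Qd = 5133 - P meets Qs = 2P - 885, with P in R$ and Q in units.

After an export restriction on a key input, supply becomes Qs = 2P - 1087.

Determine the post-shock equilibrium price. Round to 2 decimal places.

Before the shock: 5133 - P = 2P - 885 ⇒ 6018 = 3P ⇒ P = 2006, Q = 3127.
The shock moves the curves to Qd = 5133 - P and Qs = 2P - 1087.
Equate the new curves: 5133 - P = 2P - 1087, giving 6220 = 3P, P = 6220/3 ≈ 2073.3333, Q = 9179/3 ≈ 3059.6667.

2073.33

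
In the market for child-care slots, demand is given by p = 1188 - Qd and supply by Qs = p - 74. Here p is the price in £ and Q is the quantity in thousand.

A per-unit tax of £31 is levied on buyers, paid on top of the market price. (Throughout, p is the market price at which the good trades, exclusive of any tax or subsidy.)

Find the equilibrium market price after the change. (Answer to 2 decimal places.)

Initially, 1188 - p = p - 74, so 1262 = 2p and p = 631, Q = 557.
Since buyers pay the price plus the tax, the effective demand curve becomes Qd = 1157 - p.
Clearing the new market: 1157 - p = p - 74, so p = 615.5 and Q = 541.5.

615.50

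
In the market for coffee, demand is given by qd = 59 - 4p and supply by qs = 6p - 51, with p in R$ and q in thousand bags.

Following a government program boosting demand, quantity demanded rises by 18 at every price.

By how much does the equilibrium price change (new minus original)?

+1.8

Before the shock: 59 - 4p = 6p - 51 ⇒ 110 = 10p ⇒ p = 11, q = 15.
The shock moves the curves to qd = 77 - 4p and qs = 6p - 51.
New equilibrium: 77 - 4p = 6p - 51 ⇒ 128 = 10p ⇒ p = 12.8, q = 25.8.
Δp = 12.8 − 11 = +1.8.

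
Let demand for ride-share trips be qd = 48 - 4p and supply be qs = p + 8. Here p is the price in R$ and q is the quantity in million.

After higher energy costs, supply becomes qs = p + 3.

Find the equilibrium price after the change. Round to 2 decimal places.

9.00

Initially, 48 - 4p = p + 8, so 40 = 5p and p = 8, q = 16.
After the shift, demand is qd = 48 - 4p and supply is qs = p + 3.
Equate the new curves: 48 - 4p = p + 3, giving 45 = 5p, p = 9, q = 12.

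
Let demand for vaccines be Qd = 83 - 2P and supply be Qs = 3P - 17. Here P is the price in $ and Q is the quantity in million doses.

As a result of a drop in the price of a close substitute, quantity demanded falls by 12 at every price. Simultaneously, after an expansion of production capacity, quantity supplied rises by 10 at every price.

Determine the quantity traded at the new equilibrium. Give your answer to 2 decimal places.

39.80

Original equilibrium: 83 - 2P = 3P - 17 gives 100 = 5P, so P = 20 and Q = 43.
After the shift, demand is Qd = 71 - 2P and supply is Qs = 3P - 7.
New equilibrium: 71 - 2P = 3P - 7 ⇒ 78 = 5P ⇒ P = 15.6, Q = 39.8.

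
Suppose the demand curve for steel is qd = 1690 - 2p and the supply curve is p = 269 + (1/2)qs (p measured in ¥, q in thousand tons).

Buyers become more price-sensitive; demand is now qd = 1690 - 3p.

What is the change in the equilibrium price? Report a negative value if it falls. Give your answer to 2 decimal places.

Before the shock: 1690 - 2p = 2p - 538 ⇒ 2228 = 4p ⇒ p = 557, q = 576.
After the shift, demand is qd = 1690 - 3p and supply is qs = 2p - 538.
Clearing the new market: 1690 - 3p = 2p - 538, so p = 445.6 and q = 353.2.
Δp = 445.6 − 557 = -111.40.

-111.40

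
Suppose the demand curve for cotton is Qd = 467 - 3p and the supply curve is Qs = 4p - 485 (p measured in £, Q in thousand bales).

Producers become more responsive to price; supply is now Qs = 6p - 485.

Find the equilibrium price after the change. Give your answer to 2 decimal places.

Before the shock: 467 - 3p = 4p - 485 ⇒ 952 = 7p ⇒ p = 136, Q = 59.
The shock moves the curves to Qd = 467 - 3p and Qs = 6p - 485.
Clearing the new market: 467 - 3p = 6p - 485, so p = 952/9 ≈ 105.7778 and Q = 449/3 ≈ 149.6667.

105.78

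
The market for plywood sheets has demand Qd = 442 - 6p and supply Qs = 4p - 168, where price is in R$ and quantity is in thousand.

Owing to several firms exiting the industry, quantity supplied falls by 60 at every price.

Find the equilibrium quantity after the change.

Solve the original market: 442 - 6p = 4p - 168, hence p = 61 and Q = 76.
After the shift, demand is Qd = 442 - 6p and supply is Qs = 4p - 228.
Clearing the new market: 442 - 6p = 4p - 228, so p = 67 and Q = 40.

40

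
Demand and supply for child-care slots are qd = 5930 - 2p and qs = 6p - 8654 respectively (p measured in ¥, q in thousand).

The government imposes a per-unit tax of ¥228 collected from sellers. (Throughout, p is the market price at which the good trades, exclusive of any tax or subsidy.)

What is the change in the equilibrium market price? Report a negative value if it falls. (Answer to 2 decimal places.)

Original equilibrium: 5930 - 2p = 6p - 8654 gives 14584 = 8p, so p = 1823 and q = 2284.
Since sellers keep the price net of the tax, the effective supply curve becomes qs = 6p - 10022.
Clearing the new market: 5930 - 2p = 6p - 10022, so p = 1994 and q = 1942.
Δp = 1994 − 1823 = +171.00.

+171.00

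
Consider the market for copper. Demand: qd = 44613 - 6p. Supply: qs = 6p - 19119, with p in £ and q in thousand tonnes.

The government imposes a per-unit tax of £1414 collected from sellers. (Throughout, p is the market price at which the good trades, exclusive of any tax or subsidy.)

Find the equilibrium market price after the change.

6018

Solve the original market: 44613 - 6p = 6p - 19119, hence p = 5311 and q = 12747.
Since sellers keep the price net of the tax, the effective supply curve becomes qs = 6p - 27603.
New equilibrium: 44613 - 6p = 6p - 27603 ⇒ 72216 = 12p ⇒ p = 6018, q = 8505.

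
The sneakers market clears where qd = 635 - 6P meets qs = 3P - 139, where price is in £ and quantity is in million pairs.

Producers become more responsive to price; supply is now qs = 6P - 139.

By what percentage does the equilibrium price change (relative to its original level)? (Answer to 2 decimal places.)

Before the shock: 635 - 6P = 3P - 139 ⇒ 774 = 9P ⇒ P = 86, q = 119.
After the shift, demand is qd = 635 - 6P and supply is qs = 6P - 139.
New equilibrium: 635 - 6P = 6P - 139 ⇒ 774 = 12P ⇒ P = 64.5, q = 248.
%ΔP = (64.5 − 86) / 86 × 100 = -25.00%.

-25.00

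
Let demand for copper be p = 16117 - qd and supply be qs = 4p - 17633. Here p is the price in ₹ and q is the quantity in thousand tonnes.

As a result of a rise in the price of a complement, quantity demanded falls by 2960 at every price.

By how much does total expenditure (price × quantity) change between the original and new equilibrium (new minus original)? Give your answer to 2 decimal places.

-20127408.00

Solve the original market: 16117 - p = 4p - 17633, hence p = 6750 and q = 9367.
With the change applied: demand qd = 13157 - p, supply qs = 4p - 17633.
Clearing the new market: 13157 - p = 4p - 17633, so p = 6158 and q = 6999.
Expenditure moves from 6750×9367 = 63227250 to 6158×6999 = 43099842; change = -20127408.00.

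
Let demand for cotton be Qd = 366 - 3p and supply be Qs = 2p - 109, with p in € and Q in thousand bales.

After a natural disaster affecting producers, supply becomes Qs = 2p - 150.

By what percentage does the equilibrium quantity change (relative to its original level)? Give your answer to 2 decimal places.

-30.37

Original equilibrium: 366 - 3p = 2p - 109 gives 475 = 5p, so p = 95 and Q = 81.
After the shift, demand is Qd = 366 - 3p and supply is Qs = 2p - 150.
Setting them equal: 366 - 3p = 2p - 150 → 516 = 5p, so p = 103.2 and Q = 56.4.
%ΔQ = (56.4 − 81) / 81 × 100 = -30.37%.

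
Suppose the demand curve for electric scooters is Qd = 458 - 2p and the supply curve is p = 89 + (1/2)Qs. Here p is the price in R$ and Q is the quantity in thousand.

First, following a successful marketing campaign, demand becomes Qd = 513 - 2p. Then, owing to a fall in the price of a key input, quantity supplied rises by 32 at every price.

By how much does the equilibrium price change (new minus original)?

Original equilibrium: 458 - 2p = 2p - 178 gives 636 = 4p, so p = 159 and Q = 140.
The new curves are Qd = 513 - 2p (demand) and Qs = 2p - 146 (supply).
Setting them equal: 513 - 2p = 2p - 146 → 659 = 4p, so p = 164.75 and Q = 183.5.
Δp = 164.75 − 159 = +5.75.

+5.75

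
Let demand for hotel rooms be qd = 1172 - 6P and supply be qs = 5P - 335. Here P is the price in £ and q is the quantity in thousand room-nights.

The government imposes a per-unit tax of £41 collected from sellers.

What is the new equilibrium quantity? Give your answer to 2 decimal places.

Before the shock: 1172 - 6P = 5P - 335 ⇒ 1507 = 11P ⇒ P = 137, q = 350.
Since sellers keep the price net of the tax, the effective supply curve becomes qs = 5P - 540.
Equate the new curves: 1172 - 6P = 5P - 540, giving 1712 = 11P, P = 1712/11 ≈ 155.6364, q = 2620/11 ≈ 238.1818.

238.18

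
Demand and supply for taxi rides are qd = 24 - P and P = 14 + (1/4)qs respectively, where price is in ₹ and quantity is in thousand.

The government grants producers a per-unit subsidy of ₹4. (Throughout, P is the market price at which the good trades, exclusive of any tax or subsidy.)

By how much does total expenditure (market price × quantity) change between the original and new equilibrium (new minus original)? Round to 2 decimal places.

Original equilibrium: 24 - P = 4P - 56 gives 80 = 5P, so P = 16 and q = 8.
Since sellers receive the price plus the subsidy, the effective supply curve becomes qs = 4P - 40.
Clearing the new market: 24 - P = 4P - 40, so P = 12.8 and q = 11.2.
Expenditure moves from 16×8 = 128 to 12.8×11.2 = 143.36; change = +15.36.

+15.36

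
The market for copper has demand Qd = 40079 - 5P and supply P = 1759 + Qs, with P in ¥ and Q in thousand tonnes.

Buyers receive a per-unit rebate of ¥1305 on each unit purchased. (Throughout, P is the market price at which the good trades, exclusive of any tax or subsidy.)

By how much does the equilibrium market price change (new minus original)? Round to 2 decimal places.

Original equilibrium: 40079 - 5P = P - 1759 gives 41838 = 6P, so P = 6973 and Q = 5214.
Since buyers' out-of-pocket price is the market price minus the rebate, the effective demand curve becomes Qd = 46604 - 5P.
Clearing the new market: 46604 - 5P = P - 1759, so P = 8060.5 and Q = 6301.5.
ΔP = 8060.5 − 6973 = +1087.50.

+1087.50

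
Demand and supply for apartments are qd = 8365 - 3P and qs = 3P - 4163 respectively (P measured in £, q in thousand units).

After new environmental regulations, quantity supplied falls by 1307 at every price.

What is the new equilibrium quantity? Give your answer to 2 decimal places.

1447.50

Initially, 8365 - 3P = 3P - 4163, so 12528 = 6P and P = 2088, q = 2101.
The shock moves the curves to qd = 8365 - 3P and qs = 3P - 5470.
Clearing the new market: 8365 - 3P = 3P - 5470, so P = 13835/6 ≈ 2305.8333 and q = 1447.5.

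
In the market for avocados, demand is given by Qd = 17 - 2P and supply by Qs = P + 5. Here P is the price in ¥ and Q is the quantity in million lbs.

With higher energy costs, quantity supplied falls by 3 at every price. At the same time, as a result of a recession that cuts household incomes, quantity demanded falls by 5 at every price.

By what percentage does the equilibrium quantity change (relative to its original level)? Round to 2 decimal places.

-40.74

Solve the original market: 17 - 2P = P + 5, hence P = 4 and Q = 9.
The shock moves the curves to Qd = 12 - 2P and Qs = P + 2.
Setting them equal: 12 - 2P = P + 2 → 10 = 3P, so P = 10/3 ≈ 3.3333 and Q = 16/3 ≈ 5.3333.
%ΔQ = (5.3333 − 9) / 9 × 100 = -40.74%.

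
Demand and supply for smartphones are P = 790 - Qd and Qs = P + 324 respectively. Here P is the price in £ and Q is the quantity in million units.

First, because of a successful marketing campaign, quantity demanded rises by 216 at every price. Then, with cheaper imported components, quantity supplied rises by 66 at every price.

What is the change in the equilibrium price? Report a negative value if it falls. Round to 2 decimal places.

Initially, 790 - P = P + 324, so 466 = 2P and P = 233, Q = 557.
The new curves are Qd = 1006 - P (demand) and Qs = P + 390 (supply).
New equilibrium: 1006 - P = P + 390 ⇒ 616 = 2P ⇒ P = 308, Q = 698.
ΔP = 308 − 233 = +75.00.

+75.00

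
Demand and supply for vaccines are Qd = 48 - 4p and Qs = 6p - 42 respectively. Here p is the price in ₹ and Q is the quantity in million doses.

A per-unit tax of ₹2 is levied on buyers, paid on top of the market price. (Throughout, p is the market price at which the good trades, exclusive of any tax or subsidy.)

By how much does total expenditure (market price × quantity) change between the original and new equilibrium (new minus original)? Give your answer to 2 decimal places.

Original equilibrium: 48 - 4p = 6p - 42 gives 90 = 10p, so p = 9 and Q = 12.
Since buyers pay the price plus the tax, the effective demand curve becomes Qd = 40 - 4p.
Setting them equal: 40 - 4p = 6p - 42 → 82 = 10p, so p = 8.2 and Q = 7.2.
Expenditure moves from 9×12 = 108 to 8.2×7.2 = 59.04; change = -48.96.

-48.96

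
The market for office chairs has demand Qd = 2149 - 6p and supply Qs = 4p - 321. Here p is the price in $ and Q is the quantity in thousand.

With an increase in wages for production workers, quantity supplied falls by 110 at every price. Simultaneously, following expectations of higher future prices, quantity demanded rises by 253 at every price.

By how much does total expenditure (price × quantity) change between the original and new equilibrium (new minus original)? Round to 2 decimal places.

Before the shock: 2149 - 6p = 4p - 321 ⇒ 2470 = 10p ⇒ p = 247, Q = 667.
The shock moves the curves to Qd = 2402 - 6p and Qs = 4p - 431.
Equate the new curves: 2402 - 6p = 4p - 431, giving 2833 = 10p, p = 283.3, Q = 702.2.
Expenditure moves from 247×667 = 164749 to 283.3×702.2 = 198933.26; change = +34184.26.

+34184.26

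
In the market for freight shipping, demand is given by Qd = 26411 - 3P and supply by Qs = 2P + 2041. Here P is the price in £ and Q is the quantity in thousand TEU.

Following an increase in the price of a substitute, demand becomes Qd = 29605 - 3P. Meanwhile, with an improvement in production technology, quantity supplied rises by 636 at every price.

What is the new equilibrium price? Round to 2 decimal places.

Initially, 26411 - 3P = 2P + 2041, so 24370 = 5P and P = 4874, Q = 11789.
With the change applied: demand Qd = 29605 - 3P, supply Qs = 2P + 2677.
New equilibrium: 29605 - 3P = 2P + 2677 ⇒ 26928 = 5P ⇒ P = 5385.6, Q = 13448.2.

5385.60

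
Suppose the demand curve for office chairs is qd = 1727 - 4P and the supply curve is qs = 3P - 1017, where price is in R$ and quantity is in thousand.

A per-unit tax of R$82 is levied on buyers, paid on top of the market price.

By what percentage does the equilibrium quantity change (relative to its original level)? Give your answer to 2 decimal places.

Initially, 1727 - 4P = 3P - 1017, so 2744 = 7P and P = 392, q = 159.
Since buyers pay the price plus the tax, the effective demand curve becomes qd = 1399 - 4P.
Equate the new curves: 1399 - 4P = 3P - 1017, giving 2416 = 7P, P = 2416/7 ≈ 345.1429, q = 129/7 ≈ 18.4286.
%Δq = (18.4286 − 159) / 159 × 100 = -88.41%.

-88.41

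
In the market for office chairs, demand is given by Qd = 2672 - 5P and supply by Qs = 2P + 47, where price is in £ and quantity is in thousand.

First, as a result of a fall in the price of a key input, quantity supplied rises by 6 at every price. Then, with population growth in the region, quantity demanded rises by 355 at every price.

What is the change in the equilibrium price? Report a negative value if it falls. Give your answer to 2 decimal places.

+49.86

Original equilibrium: 2672 - 5P = 2P + 47 gives 2625 = 7P, so P = 375 and Q = 797.
The new curves are Qd = 3027 - 5P (demand) and Qs = 2P + 53 (supply).
Equate the new curves: 3027 - 5P = 2P + 53, giving 2974 = 7P, P = 2974/7 ≈ 424.8571, Q = 6319/7 ≈ 902.7143.
ΔP = 424.8571 − 375 = +49.86.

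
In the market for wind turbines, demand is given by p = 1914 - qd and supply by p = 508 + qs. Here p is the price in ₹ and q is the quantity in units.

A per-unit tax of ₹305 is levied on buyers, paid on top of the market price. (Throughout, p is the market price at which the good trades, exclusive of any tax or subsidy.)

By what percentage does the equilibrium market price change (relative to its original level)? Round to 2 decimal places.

-12.59

Initially, 1914 - p = p - 508, so 2422 = 2p and p = 1211, q = 703.
Since buyers pay the price plus the tax, the effective demand curve becomes qd = 1609 - p.
New equilibrium: 1609 - p = p - 508 ⇒ 2117 = 2p ⇒ p = 1058.5, q = 550.5.
%Δp = (1058.5 − 1211) / 1211 × 100 = -12.59%.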